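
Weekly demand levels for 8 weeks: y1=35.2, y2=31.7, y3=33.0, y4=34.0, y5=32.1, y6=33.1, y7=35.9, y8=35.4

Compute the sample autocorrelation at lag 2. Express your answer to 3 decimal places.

Mean ȳ = (35.2 + 31.7 + 33.0 + 34.0 + 32.1 + 33.1 + 35.9 + 35.4)/8 = 33.8000
Deviations from mean: 1.4000, -2.1000, -0.8000, 0.2000, -1.7000, -0.7000, 2.1000, 1.6000
Σ(y_t−ȳ)(y_{t+2}−ȳ) = (-1.1200) + (-0.4200) + (1.3600) + (-0.1400) + (-3.5700) + (-1.1200) = -5.0100
Denominator Σ(y_t−ȳ)² = 17.4000
r_2 = -5.0100 / 17.4000 = -0.288

-0.288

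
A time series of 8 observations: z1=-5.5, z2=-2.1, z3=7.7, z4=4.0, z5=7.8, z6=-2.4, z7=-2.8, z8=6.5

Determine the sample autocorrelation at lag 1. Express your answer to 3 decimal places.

0.021

Mean z̄ = (-5.5 − 2.1 + 7.7 + 4.0 + 7.8 − 2.4 − 2.8 + 6.5)/8 = 1.6500
Deviations from mean: -7.1500, -3.7500, 6.0500, 2.3500, 6.1500, -4.0500, -4.4500, 4.8500
Σ(z_t−z̄)(z_{t+1}−z̄) = (26.8125) + (-22.6875) + (14.2175) + (14.4525) + (-24.9075) + (18.0225) + (-21.5825) = 4.3275
Denominator Σ(z_t−z̄)² = 204.8600
r_1 = 4.3275 / 204.8600 = 0.021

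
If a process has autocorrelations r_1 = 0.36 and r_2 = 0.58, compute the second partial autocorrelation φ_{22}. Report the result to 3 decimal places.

φ_{22} = (r_2 − r_1²) / (1 − r_1²)
r_1² = (0.36)² = 0.1296
Numerator = 0.58 − 0.1296 = 0.4504; denominator = 1 − 0.1296 = 0.8704
φ_{22} = 0.4504 / 0.8704 = 0.517

0.517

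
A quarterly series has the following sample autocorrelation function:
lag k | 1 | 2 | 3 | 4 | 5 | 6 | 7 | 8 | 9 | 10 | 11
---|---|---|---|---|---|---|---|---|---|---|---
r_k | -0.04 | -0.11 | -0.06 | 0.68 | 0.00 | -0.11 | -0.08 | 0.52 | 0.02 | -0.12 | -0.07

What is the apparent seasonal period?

The largest autocorrelation is r_4 = 0.68, with a weaker echo at lag 8 (0.52); the remaining lags stay at or below 0.02.
The dominant spike at lag 4 indicates a seasonal period of 4.

4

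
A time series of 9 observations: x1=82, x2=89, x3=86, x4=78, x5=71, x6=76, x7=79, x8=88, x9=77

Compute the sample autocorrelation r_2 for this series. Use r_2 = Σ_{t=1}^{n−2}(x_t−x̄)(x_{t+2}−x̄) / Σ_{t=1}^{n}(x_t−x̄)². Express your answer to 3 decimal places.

Mean x̄ = (82 + 89 + 86 + 78 + 71 + 76 + 79 + 88 + 77)/9 = 80.6667
Numerator Σ_{t=1}^{7}(x_t−x̄)(x_{t+2}−x̄) = -66.2222
Denominator Σ(x_t−x̄)² = 292.0000
r_2 = -66.2222 / 292.0000 = -0.227

-0.227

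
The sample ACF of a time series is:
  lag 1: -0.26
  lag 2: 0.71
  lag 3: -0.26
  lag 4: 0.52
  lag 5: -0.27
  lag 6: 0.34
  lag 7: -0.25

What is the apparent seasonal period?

The largest autocorrelation is r_2 = 0.71, with weaker echoes at lags 4 (0.52) and 6 (0.34); the remaining lags stay at or below -0.25.
The dominant spike at lag 2 indicates a seasonal period of 2.

2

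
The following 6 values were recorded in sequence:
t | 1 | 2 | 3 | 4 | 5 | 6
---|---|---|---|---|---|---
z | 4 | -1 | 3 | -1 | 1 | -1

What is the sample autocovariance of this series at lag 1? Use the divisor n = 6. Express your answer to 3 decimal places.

-2.394

Mean z̄ = (4 − 1 + 3 − 1 + 1 − 1)/6 = 0.8333
Deviations: 3.1667, -1.8333, 2.1667, -1.8333, 0.1667, -1.8333
Σ_{t=1}^{5}(z_t−z̄)(z_{t+1}−z̄) = -14.3611
γ_1 = -14.3611 / 6 = -2.394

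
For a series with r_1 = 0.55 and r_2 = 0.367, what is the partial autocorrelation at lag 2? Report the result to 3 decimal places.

0.092

φ_{22} = (r_2 − r_1²) / (1 − r_1²)
r_1² = (0.55)² = 0.3025
Numerator = 0.367 − 0.3025 = 0.0645; denominator = 1 − 0.3025 = 0.6975
φ_{22} = 0.0645 / 0.6975 = 0.092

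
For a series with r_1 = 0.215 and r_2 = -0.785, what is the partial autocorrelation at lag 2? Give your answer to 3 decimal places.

φ_{22} = (r_2 − r_1²) / (1 − r_1²)
r_1² = (0.215)² = 0.046225
Numerator = -0.785 − 0.0462 = -0.8312; denominator = 1 − 0.0462 = 0.9538
φ_{22} = -0.8312 / 0.9538 = -0.872

-0.872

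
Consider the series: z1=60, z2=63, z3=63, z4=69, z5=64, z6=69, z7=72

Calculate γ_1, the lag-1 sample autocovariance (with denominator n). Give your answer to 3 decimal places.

3.335

Mean z̄ = (60 + 63 + 63 + 69 + 64 + 69 + 72)/7 = 65.7143
Σ_{t=1}^{6}(z_t−z̄)(z_{t+1}−z̄) = 23.3469
γ_1 = 23.3469 / 7 = 3.335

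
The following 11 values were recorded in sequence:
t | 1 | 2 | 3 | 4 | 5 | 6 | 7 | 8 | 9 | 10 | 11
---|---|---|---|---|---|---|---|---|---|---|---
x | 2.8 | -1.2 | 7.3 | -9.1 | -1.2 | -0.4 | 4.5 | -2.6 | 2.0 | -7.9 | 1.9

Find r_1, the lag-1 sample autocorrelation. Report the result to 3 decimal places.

-0.494

Mean x̄ = (2.8 − 1.2 + 7.3 − 9.1 − 1.2 − 0.4 + 4.5 − 2.6 + 2.0 − 7.9 + 1.9)/11 = -0.3545
Numerator Σ_{t=1}^{10}(x_t−x̄)(x_{t+1}−x̄) = -119.8348
Denominator Σ(x_t−x̄)² = 242.6273
r_1 = -119.8348 / 242.6273 = -0.494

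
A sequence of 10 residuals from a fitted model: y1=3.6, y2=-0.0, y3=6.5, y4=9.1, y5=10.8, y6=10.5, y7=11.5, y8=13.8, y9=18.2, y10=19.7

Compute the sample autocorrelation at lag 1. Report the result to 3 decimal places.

Mean ȳ = (3.6 − 0.0 + 6.5 + 9.1 + 10.8 + 10.5 + 11.5 + 13.8 + 18.2 + 19.7)/10 = 10.3700
Numerator Σ_{t=1}^{9}(y_t−ȳ)(y_{t+1}−ȳ) = 218.6951
Denominator Σ(y_t−ȳ)² = 331.5610
r_1 = 218.6951 / 331.5610 = 0.660

0.660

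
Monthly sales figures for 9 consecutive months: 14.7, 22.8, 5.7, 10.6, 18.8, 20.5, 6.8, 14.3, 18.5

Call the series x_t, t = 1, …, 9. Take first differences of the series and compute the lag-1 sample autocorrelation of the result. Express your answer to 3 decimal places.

-0.364

First differences Δx: 8.1, -17.1, 4.9, 8.2, 1.7, -13.7, 7.5, 4.2
Mean of differences = 0.4750
Numerator Σ(Δx_t−Δx̄)(Δx_{t+1}−Δx̄) = -258.9081
Denominator Σ(Δx_t−Δx̄)² = 711.9350
r_1(Δx) = -258.9081 / 711.9350 = -0.364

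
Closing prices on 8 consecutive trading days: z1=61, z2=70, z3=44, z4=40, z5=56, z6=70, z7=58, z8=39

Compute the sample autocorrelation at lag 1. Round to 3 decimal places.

Mean z̄ = (61 + 70 + 44 + 40 + 56 + 70 + 58 + 39)/8 = 54.7500
Deviations from mean: 6.2500, 15.2500, -10.7500, -14.7500, 1.2500, 15.2500, 3.2500, -15.7500
Σ(z_t−z̄)(z_{t+1}−z̄) = (95.3125) + (-163.9375) + (158.5625) + (-18.4375) + (19.0625) + (49.5625) + (-51.1875) = 88.9375
Denominator Σ(z_t−z̄)² = 1097.5000
r_1 = 88.9375 / 1097.5000 = 0.081

0.081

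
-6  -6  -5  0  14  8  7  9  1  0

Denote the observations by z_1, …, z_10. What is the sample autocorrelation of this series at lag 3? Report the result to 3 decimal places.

-0.155

Mean z̄ = (-6 − 6 − 5 + 0 + 14 + 8 + 7 + 9 + 1 + 0)/10 = 2.2000
Σ(z_t−z̄)(z_{t+3}−z̄) = (18.0400) + (-96.7600) + (-41.7600) + (-10.5600) + (80.2400) + (-6.9600) + (-10.5600) = -68.3200
Denominator Σ(z_t−z̄)² = 439.6000
r_3 = -68.3200 / 439.6000 = -0.155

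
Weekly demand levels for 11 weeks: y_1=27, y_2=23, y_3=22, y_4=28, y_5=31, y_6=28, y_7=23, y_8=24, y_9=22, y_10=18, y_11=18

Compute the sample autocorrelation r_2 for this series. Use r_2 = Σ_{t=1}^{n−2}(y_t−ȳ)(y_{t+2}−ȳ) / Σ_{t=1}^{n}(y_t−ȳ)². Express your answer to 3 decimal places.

Mean ȳ = (27 + 23 + 22 + 28 + 31 + 28 + 23 + 24 + 22 + 18 + 18)/11 = 24.0000
Numerator Σ_{t=1}^{9}(y_t−ȳ)(y_{t+2}−ȳ) = -1.0000
Denominator Σ(y_t−ȳ)² = 172.0000
r_2 = -1.0000 / 172.0000 = -0.006

-0.006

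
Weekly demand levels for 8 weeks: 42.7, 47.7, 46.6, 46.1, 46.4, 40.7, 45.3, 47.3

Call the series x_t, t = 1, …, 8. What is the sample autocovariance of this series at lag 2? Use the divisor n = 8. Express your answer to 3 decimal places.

Mean x̄ = (42.7 + 47.7 + 46.6 + 46.1 + 46.4 + 40.7 + 45.3 + 47.3)/8 = 45.3500
Deviations: -2.6500, 2.3500, 1.2500, 0.7500, 1.0500, -4.6500, -0.0500, 1.9500
Σ_{t=1}^{6}(x_t−x̄)(x_{t+2}−x̄) = -12.8450
γ_2 = -12.8450 / 8 = -1.606

-1.606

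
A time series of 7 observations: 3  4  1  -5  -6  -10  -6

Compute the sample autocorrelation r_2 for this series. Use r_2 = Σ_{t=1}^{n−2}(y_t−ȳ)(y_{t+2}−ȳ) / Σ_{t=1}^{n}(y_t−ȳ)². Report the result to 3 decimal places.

Mean ȳ = (3 + 4 + 1 − 5 − 6 − 10 − 6)/7 = -2.7143
Deviations from mean: 5.7143, 6.7143, 3.7143, -2.2857, -3.2857, -7.2857, -3.2857
Σ(y_t−ȳ)(y_{t+2}−ȳ) = (21.2245) + (-15.3469) + (-12.2041) + (16.6531) + (10.7959) = 21.1224
Denominator Σ(y_t−ȳ)² = 171.4286
r_2 = 21.1224 / 171.4286 = 0.123

0.123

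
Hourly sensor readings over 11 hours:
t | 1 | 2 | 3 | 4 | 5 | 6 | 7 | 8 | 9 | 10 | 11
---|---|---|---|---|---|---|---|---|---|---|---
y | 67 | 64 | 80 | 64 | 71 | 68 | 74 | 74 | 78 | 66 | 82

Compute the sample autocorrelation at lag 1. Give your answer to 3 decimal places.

-0.406

Mean ȳ = (67 + 64 + 80 + 64 + 71 + 68 + 74 + 74 + 78 + 66 + 82)/11 = 71.6364
Numerator Σ_{t=1}^{10}(y_t−ȳ)(y_{t+1}−ȳ) = -167.4050
Denominator Σ(y_t−ȳ)² = 412.5455
r_1 = -167.4050 / 412.5455 = -0.406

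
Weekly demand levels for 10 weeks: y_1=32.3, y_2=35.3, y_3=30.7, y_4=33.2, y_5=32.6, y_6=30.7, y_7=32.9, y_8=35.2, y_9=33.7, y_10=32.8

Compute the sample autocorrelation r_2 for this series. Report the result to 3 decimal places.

-0.145

Mean ȳ = (32.3 + 35.3 + 30.7 + 33.2 + 32.6 + 30.7 + 32.9 + 35.2 + 33.7 + 32.8)/10 = 32.9400
Numerator Σ_{t=1}^{8}(y_t−ȳ)(y_{t+2}−ȳ) = -3.1692
Denominator Σ(y_t−ȳ)² = 21.9040
r_2 = -3.1692 / 21.9040 = -0.145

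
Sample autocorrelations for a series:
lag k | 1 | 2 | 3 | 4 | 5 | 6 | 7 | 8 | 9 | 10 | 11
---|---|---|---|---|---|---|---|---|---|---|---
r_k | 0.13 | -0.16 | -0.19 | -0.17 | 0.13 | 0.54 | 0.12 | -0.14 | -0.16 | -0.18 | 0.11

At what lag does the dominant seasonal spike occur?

6

The largest autocorrelation is r_6 = 0.54; the remaining lags stay at or below 0.13.
The dominant spike at lag 6 indicates a seasonal period of 6.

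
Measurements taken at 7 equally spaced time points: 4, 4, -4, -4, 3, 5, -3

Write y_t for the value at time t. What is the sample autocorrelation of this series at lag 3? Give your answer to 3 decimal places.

-0.103

Mean ȳ = (4 + 4 − 4 − 4 + 3 + 5 − 3)/7 = 0.7143
Deviations from mean: 3.2857, 3.2857, -4.7143, -4.7143, 2.2857, 4.2857, -3.7143
Numerator Σ_{t=1}^{4}(y_t−ȳ)(y_{t+3}−ȳ) = -10.6735
Denominator Σ(y_t−ȳ)² = 103.4286
r_3 = -10.6735 / 103.4286 = -0.103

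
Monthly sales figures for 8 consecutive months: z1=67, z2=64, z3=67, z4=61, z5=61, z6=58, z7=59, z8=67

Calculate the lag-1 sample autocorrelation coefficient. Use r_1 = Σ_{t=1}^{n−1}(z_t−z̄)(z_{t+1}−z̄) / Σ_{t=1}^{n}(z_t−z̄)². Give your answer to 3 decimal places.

Mean z̄ = (67 + 64 + 67 + 61 + 61 + 58 + 59 + 67)/8 = 63.0000
Deviations from mean: 4.0000, 1.0000, 4.0000, -2.0000, -2.0000, -5.0000, -4.0000, 4.0000
Σ(z_t−z̄)(z_{t+1}−z̄) = (4.0000) + (4.0000) + (-8.0000) + (4.0000) + (10.0000) + (20.0000) + (-16.0000) = 18.0000
Denominator Σ(z_t−z̄)² = 98.0000
r_1 = 18.0000 / 98.0000 = 0.184

0.184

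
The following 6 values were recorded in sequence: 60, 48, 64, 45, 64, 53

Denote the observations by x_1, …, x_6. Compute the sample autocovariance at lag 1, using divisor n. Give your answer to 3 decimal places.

Mean x̄ = (60 + 48 + 64 + 45 + 64 + 53)/6 = 55.6667
Σ_{t=1}^{5}(x_t−x̄)(x_{t+1}−x̄) = -297.1111
γ_1 = -297.1111 / 6 = -49.519

-49.519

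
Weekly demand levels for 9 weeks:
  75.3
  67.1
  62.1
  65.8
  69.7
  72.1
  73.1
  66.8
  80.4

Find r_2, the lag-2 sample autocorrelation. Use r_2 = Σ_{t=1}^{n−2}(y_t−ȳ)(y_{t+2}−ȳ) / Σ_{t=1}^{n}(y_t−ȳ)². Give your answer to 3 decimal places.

-0.039

Mean ȳ = (75.3 + 67.1 + 62.1 + 65.8 + 69.7 + 72.1 + 73.1 + 66.8 + 80.4)/9 = 70.2667
Numerator Σ_{t=1}^{7}(y_t−ȳ)(y_{t+2}−ȳ) = -9.7722
Denominator Σ(y_t−ȳ)² = 248.4200
r_2 = -9.7722 / 248.4200 = -0.039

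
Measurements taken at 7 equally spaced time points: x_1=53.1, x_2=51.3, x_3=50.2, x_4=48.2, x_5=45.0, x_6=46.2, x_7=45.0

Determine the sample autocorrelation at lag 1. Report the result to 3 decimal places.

Mean x̄ = (53.1 + 51.3 + 50.2 + 48.2 + 45.0 + 46.2 + 45.0)/7 = 48.4286
Deviations from mean: 4.6714, 2.8714, 1.7714, -0.2286, -3.4286, -2.2286, -3.4286
Σ(x_t−x̄)(x_{t+1}−x̄) = (13.4137) + (5.0865) + (-0.4049) + (0.7837) + (7.6408) + (7.6408) = 34.1606
Denominator Σ(x_t−x̄)² = 61.7343
r_1 = 34.1606 / 61.7343 = 0.553

0.553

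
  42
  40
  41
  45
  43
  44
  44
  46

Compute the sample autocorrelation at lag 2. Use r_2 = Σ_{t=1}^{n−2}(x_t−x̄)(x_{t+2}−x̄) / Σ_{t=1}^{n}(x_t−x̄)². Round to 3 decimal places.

Mean x̄ = (42 + 40 + 41 + 45 + 43 + 44 + 44 + 46)/8 = 43.1250
Σ(x_t−x̄)(x_{t+2}−x̄) = (2.3906) + (-5.8594) + (0.2656) + (1.6406) + (-0.1094) + (2.5156) = 0.8438
Denominator Σ(x_t−x̄)² = 28.8750
r_2 = 0.8438 / 28.8750 = 0.029

0.029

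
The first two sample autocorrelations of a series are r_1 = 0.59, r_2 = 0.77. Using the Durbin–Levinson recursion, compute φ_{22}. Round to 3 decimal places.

φ_{22} = (r_2 − r_1²) / (1 − r_1²)
r_1² = (0.59)² = 0.3481
Numerator = 0.77 − 0.3481 = 0.4219; denominator = 1 − 0.3481 = 0.6519
φ_{22} = 0.4219 / 0.6519 = 0.647

0.647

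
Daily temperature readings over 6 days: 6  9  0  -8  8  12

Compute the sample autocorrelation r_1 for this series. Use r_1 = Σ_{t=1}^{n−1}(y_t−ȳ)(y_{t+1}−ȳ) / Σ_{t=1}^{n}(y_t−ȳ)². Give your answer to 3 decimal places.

0.094

Mean ȳ = (6 + 9 + 0 − 8 + 8 + 12)/6 = 4.5000
Deviations from mean: 1.5000, 4.5000, -4.5000, -12.5000, 3.5000, 7.5000
Σ(y_t−ȳ)(y_{t+1}−ȳ) = (6.7500) + (-20.2500) + (56.2500) + (-43.7500) + (26.2500) = 25.2500
Denominator Σ(y_t−ȳ)² = 267.5000
r_1 = 25.2500 / 267.5000 = 0.094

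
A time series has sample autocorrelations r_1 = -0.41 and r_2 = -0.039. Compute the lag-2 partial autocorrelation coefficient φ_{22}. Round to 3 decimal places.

φ_{22} = (r_2 − r_1²) / (1 − r_1²)
r_1² = (-0.41)² = 0.1681
Numerator = -0.039 − 0.1681 = -0.2071; denominator = 1 − 0.1681 = 0.8319
φ_{22} = -0.2071 / 0.8319 = -0.249

-0.249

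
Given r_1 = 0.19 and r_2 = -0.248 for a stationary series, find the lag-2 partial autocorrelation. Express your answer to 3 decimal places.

-0.295

φ_{22} = (r_2 − r_1²) / (1 − r_1²)
r_1² = (0.19)² = 0.0361
Numerator = -0.248 − 0.0361 = -0.2841; denominator = 1 − 0.0361 = 0.9639
φ_{22} = -0.2841 / 0.9639 = -0.295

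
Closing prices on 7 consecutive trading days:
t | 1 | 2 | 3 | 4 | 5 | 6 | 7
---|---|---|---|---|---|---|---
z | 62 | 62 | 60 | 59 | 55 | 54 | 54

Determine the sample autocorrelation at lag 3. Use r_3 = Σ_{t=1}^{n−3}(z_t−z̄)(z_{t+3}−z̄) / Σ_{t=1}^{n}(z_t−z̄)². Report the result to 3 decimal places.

Mean z̄ = (62 + 62 + 60 + 59 + 55 + 54 + 54)/7 = 58.0000
Deviations from mean: 4.0000, 4.0000, 2.0000, 1.0000, -3.0000, -4.0000, -4.0000
Numerator Σ_{t=1}^{4}(z_t−z̄)(z_{t+3}−z̄) = -20.0000
Denominator Σ(z_t−z̄)² = 78.0000
r_3 = -20.0000 / 78.0000 = -0.256

-0.256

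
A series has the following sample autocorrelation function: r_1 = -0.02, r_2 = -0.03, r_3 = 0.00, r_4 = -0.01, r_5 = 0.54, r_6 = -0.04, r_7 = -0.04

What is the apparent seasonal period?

5

The largest autocorrelation is r_5 = 0.54; the remaining lags stay at or below 0.00.
The dominant spike at lag 5 indicates a seasonal period of 5.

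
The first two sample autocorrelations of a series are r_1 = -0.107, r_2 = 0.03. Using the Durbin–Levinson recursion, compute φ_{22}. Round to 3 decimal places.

0.019

φ_{22} = (r_2 − r_1²) / (1 − r_1²)
r_1² = (-0.107)² = 0.011449
Numerator = 0.03 − 0.0114 = 0.0186; denominator = 1 − 0.0114 = 0.9886
φ_{22} = 0.0186 / 0.9886 = 0.019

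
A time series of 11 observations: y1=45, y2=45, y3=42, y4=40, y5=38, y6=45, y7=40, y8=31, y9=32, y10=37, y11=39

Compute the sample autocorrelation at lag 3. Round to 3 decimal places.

-0.073

Mean ȳ = (45 + 45 + 42 + 40 + 38 + 45 + 40 + 31 + 32 + 37 + 39)/11 = 39.4545
Numerator Σ_{t=1}^{8}(y_t−ȳ)(y_{t+3}−ȳ) = -17.1653
Denominator Σ(y_t−ȳ)² = 234.7273
r_3 = -17.1653 / 234.7273 = -0.073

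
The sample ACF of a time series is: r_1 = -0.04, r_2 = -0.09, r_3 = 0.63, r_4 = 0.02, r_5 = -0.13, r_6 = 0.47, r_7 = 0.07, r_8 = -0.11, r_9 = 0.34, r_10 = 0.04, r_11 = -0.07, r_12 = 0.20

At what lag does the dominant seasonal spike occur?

The largest autocorrelation is r_3 = 0.63, with weaker echoes at lags 6 (0.47), 9 (0.34) and 12 (0.20); the remaining lags stay at or below 0.07.
The dominant spike at lag 3 indicates a seasonal period of 3.

3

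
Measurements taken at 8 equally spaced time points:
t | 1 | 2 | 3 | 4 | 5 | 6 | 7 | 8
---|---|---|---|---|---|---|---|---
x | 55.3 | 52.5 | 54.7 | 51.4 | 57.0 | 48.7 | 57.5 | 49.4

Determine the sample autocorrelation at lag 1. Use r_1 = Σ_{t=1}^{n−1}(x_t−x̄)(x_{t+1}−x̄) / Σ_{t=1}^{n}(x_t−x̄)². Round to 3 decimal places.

-0.836

Mean x̄ = (55.3 + 52.5 + 54.7 + 51.4 + 57.0 + 48.7 + 57.5 + 49.4)/8 = 53.3125
Deviations from mean: 1.9875, -0.8125, 1.3875, -1.9125, 3.6875, -4.6125, 4.1875, -3.9125
Σ(x_t−x̄)(x_{t+1}−x̄) = (-1.6148) + (-1.1273) + (-2.6536) + (-7.0523) + (-17.0086) + (-19.3148) + (-16.3836) = -65.1552
Denominator Σ(x_t−x̄)² = 77.9088
r_1 = -65.1552 / 77.9088 = -0.836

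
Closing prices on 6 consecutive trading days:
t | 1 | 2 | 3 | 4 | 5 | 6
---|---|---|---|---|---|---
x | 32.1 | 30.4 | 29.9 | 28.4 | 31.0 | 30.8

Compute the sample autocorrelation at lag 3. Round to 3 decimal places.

-0.471

Mean x̄ = (32.1 + 30.4 + 29.9 + 28.4 + 31.0 + 30.8)/6 = 30.4333
Deviations from mean: 1.6667, -0.0333, -0.5333, -2.0333, 0.5667, 0.3667
Numerator Σ_{t=1}^{3}(x_t−x̄)(x_{t+3}−x̄) = -3.6033
Denominator Σ(x_t−x̄)² = 7.6533
r_3 = -3.6033 / 7.6533 = -0.471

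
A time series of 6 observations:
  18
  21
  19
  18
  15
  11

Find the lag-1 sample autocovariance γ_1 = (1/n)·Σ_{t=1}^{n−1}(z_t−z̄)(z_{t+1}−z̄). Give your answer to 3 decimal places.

4.000

Mean z̄ = (18 + 21 + 19 + 18 + 15 + 11)/6 = 17.0000
Deviations: 1.0000, 4.0000, 2.0000, 1.0000, -2.0000, -6.0000
Σ_{t=1}^{5}(z_t−z̄)(z_{t+1}−z̄) = 24.0000
γ_1 = 24.0000 / 6 = 4.000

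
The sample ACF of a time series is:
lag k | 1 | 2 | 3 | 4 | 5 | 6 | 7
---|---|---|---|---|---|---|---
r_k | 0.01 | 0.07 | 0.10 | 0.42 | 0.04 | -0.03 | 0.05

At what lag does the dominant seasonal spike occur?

The largest autocorrelation is r_4 = 0.42; the remaining lags stay at or below 0.10.
The dominant spike at lag 4 indicates a seasonal period of 4.

4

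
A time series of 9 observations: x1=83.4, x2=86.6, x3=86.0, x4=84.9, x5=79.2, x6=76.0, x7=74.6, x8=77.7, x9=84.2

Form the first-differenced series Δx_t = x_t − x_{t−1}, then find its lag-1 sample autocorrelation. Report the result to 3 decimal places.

0.410

First differences Δx: 3.2, -0.6, -1.1, -5.7, -3.2, -1.4, 3.1, 6.5
Mean of differences = 0.1000
Numerator Σ(Δx_t−Δx̄)(Δx_{t+1}−Δx̄) = 44.4200
Denominator Σ(Δx_t−Δx̄)² = 108.2800
r_1(Δx) = 44.4200 / 108.2800 = 0.410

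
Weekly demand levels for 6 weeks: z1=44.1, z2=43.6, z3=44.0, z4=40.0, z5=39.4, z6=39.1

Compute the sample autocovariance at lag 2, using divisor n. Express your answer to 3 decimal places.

0.237

Mean z̄ = (44.1 + 43.6 + 44.0 + 40.0 + 39.4 + 39.1)/6 = 41.7000
Deviations: 2.4000, 1.9000, 2.3000, -1.7000, -2.3000, -2.6000
Σ_{t=1}^{4}(z_t−z̄)(z_{t+2}−z̄) = 1.4200
γ_2 = 1.4200 / 6 = 0.237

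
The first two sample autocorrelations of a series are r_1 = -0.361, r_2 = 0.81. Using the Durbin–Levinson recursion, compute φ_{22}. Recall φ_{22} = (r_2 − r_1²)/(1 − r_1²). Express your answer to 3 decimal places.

0.782

φ_{22} = (r_2 − r_1²) / (1 − r_1²)
r_1² = (-0.361)² = 0.130321
Numerator = 0.81 − 0.1303 = 0.6797; denominator = 1 − 0.1303 = 0.8697
φ_{22} = 0.6797 / 0.8697 = 0.782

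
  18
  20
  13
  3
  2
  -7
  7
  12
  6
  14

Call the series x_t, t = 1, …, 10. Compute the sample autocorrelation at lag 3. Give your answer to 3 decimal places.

Mean x̄ = (18 + 20 + 13 + 3 + 2 − 7 + 7 + 12 + 6 + 14)/10 = 8.8000
Numerator Σ_{t=1}^{7}(x_t−x̄)(x_{t+3}−x̄) = -172.3200
Denominator Σ(x_t−x̄)² = 605.6000
r_3 = -172.3200 / 605.6000 = -0.285

-0.285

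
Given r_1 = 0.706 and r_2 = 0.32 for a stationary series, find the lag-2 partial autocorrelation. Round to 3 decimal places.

φ_{22} = (r_2 − r_1²) / (1 − r_1²)
r_1² = (0.706)² = 0.498436
Numerator = 0.32 − 0.4984 = -0.1784; denominator = 1 − 0.4984 = 0.5016
φ_{22} = -0.1784 / 0.5016 = -0.356

-0.356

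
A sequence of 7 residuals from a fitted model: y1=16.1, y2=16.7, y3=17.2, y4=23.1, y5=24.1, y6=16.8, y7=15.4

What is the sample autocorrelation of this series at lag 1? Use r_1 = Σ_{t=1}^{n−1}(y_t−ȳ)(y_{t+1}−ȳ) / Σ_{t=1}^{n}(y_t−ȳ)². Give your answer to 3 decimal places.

0.294

Mean ȳ = (16.1 + 16.7 + 17.2 + 23.1 + 24.1 + 16.8 + 15.4)/7 = 18.4857
Deviations from mean: -2.3857, -1.7857, -1.2857, 4.6143, 5.6143, -1.6857, -3.0857
Σ(y_t−ȳ)(y_{t+1}−ȳ) = (4.2602) + (2.2959) + (-5.9327) + (25.9059) + (-9.4641) + (5.2016) = 22.2669
Denominator Σ(y_t−ȳ)² = 75.7086
r_1 = 22.2669 / 75.7086 = 0.294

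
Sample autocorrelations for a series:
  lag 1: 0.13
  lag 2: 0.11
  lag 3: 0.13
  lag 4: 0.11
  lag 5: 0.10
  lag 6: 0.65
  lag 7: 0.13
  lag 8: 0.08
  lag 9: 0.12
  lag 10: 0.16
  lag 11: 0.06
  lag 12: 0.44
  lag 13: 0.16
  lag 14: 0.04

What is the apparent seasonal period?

The largest autocorrelation is r_6 = 0.65, with a weaker echo at lag 12 (0.44); the remaining lags stay at or below 0.16.
The dominant spike at lag 6 indicates a seasonal period of 6.

6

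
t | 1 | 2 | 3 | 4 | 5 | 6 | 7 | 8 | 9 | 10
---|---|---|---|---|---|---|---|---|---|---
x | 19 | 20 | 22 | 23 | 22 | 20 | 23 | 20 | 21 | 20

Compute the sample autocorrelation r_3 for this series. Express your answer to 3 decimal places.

Mean x̄ = (19 + 20 + 22 + 23 + 22 + 20 + 23 + 20 + 21 + 20)/10 = 21.0000
Σ(x_t−x̄)(x_{t+3}−x̄) = (-4.0000) + (-1.0000) + (-1.0000) + (4.0000) + (-1.0000) + (0.0000) + (-2.0000) = -5.0000
Denominator Σ(x_t−x̄)² = 18.0000
r_3 = -5.0000 / 18.0000 = -0.278

-0.278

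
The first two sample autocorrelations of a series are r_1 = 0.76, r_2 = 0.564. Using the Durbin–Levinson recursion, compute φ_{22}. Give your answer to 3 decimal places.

φ_{22} = (r_2 − r_1²) / (1 − r_1²)
r_1² = (0.76)² = 0.5776
Numerator = 0.564 − 0.5776 = -0.0136; denominator = 1 − 0.5776 = 0.4224
φ_{22} = -0.0136 / 0.4224 = -0.032

-0.032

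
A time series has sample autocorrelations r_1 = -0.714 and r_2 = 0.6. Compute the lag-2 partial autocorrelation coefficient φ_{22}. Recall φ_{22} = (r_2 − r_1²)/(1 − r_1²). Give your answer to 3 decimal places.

0.184

φ_{22} = (r_2 − r_1²) / (1 − r_1²)
r_1² = (-0.714)² = 0.509796
Numerator = 0.6 − 0.5098 = 0.0902; denominator = 1 − 0.5098 = 0.4902
φ_{22} = 0.0902 / 0.4902 = 0.184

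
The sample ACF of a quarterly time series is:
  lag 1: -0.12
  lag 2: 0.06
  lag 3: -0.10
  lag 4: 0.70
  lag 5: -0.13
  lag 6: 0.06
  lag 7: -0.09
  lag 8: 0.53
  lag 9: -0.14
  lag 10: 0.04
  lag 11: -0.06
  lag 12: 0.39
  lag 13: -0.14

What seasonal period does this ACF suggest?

The largest autocorrelation is r_4 = 0.70, with weaker echoes at lags 8 (0.53) and 12 (0.39); the remaining lags stay at or below 0.06.
The dominant spike at lag 4 indicates a seasonal period of 4.

4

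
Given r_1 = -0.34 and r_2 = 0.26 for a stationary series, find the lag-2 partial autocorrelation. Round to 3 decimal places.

φ_{22} = (r_2 − r_1²) / (1 − r_1²)
r_1² = (-0.34)² = 0.1156
Numerator = 0.26 − 0.1156 = 0.1444; denominator = 1 − 0.1156 = 0.8844
φ_{22} = 0.1444 / 0.8844 = 0.163

0.163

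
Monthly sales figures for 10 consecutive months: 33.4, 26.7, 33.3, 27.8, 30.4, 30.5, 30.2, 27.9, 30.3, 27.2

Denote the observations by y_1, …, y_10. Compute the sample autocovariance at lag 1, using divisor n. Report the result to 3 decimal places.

-3.256

Mean ȳ = (33.4 + 26.7 + 33.3 + 27.8 + 30.4 + 30.5 + 30.2 + 27.9 + 30.3 + 27.2)/10 = 29.7700
Σ_{t=1}^{9}(y_t−ȳ)(y_{t+1}−ȳ) = -32.5599
γ_1 = -32.5599 / 10 = -3.256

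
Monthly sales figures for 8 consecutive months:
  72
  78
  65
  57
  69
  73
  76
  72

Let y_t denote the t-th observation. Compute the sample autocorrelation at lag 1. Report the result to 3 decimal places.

Mean ȳ = (72 + 78 + 65 + 57 + 69 + 73 + 76 + 72)/8 = 70.2500
Deviations from mean: 1.7500, 7.7500, -5.2500, -13.2500, -1.2500, 2.7500, 5.7500, 1.7500
Σ(y_t−ȳ)(y_{t+1}−ȳ) = (13.5625) + (-40.6875) + (69.5625) + (16.5625) + (-3.4375) + (15.8125) + (10.0625) = 81.4375
Denominator Σ(y_t−ȳ)² = 311.5000
r_1 = 81.4375 / 311.5000 = 0.261

0.261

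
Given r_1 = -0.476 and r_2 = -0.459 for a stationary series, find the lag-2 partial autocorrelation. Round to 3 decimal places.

φ_{22} = (r_2 − r_1²) / (1 − r_1²)
r_1² = (-0.476)² = 0.226576
Numerator = -0.459 − 0.2266 = -0.6856; denominator = 1 − 0.2266 = 0.7734
φ_{22} = -0.6856 / 0.7734 = -0.886

-0.886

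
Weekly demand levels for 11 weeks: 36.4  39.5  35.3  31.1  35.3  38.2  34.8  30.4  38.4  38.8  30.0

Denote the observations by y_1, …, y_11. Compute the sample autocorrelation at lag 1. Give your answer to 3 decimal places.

-0.145

Mean ȳ = (36.4 + 39.5 + 35.3 + 31.1 + 35.3 + 38.2 + 34.8 + 30.4 + 38.4 + 38.8 + 30.0)/11 = 35.2909
Numerator Σ_{t=1}^{10}(y_t−ȳ)(y_{t+1}−ȳ) = -17.2328
Denominator Σ(y_t−ȳ)² = 119.1091
r_1 = -17.2328 / 119.1091 = -0.145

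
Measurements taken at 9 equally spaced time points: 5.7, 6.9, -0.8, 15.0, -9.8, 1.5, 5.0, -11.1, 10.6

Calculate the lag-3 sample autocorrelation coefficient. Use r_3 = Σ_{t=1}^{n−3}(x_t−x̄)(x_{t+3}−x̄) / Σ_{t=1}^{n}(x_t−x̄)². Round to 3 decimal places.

Mean x̄ = (5.7 + 6.9 − 0.8 + 15.0 − 9.8 + 1.5 + 5.0 − 11.1 + 10.6)/9 = 2.5556
Σ(x_t−x̄)(x_{t+3}−x̄) = (39.1309) + (-53.6780) + (3.5420) + (30.4198) + (168.7220) + (-8.4914) = 179.6452
Denominator Σ(x_t−x̄)² = 605.8222
r_3 = 179.6452 / 605.8222 = 0.297

0.297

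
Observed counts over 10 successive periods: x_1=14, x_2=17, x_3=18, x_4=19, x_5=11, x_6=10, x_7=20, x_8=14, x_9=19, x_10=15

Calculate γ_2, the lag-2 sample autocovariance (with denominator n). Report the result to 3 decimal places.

-2.438

Mean x̄ = (14 + 17 + 18 + 19 + 11 + 10 + 20 + 14 + 19 + 15)/10 = 15.7000
Σ_{t=1}^{8}(x_t−x̄)(x_{t+2}−x̄) = -24.3800
γ_2 = -24.3800 / 10 = -2.438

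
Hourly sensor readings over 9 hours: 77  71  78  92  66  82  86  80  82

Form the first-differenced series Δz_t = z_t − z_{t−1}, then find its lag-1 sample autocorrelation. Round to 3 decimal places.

-0.555

First differences Δz: -6, 7, 14, -26, 16, 4, -6, 2
Mean of differences = 0.6250
Numerator Σ(Δz_t−Δz̄)(Δz_{t+1}−Δz̄) = -702.0156
Denominator Σ(Δz_t−Δz̄)² = 1265.8750
r_1(Δz) = -702.0156 / 1265.8750 = -0.555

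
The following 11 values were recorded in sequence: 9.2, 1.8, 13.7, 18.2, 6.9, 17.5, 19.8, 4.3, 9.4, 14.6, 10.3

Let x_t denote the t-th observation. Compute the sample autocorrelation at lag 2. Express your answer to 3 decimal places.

-0.461

Mean x̄ = (9.2 + 1.8 + 13.7 + 18.2 + 6.9 + 17.5 + 19.8 + 4.3 + 9.4 + 14.6 + 10.3)/11 = 11.4273
Numerator Σ_{t=1}^{9}(x_t−x̄)(x_{t+2}−x̄) = -157.9142
Denominator Σ(x_t−x̄)² = 342.4018
r_2 = -157.9142 / 342.4018 = -0.461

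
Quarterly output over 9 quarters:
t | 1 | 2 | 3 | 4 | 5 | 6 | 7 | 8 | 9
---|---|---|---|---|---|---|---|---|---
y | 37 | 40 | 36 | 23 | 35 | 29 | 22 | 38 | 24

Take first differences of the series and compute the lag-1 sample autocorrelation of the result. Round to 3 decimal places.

-0.571

First differences Δy: 3, -4, -13, 12, -6, -7, 16, -14
Mean of differences = -1.6250
Numerator Σ(Δy_t−Δȳ)(Δy_{t+1}−Δȳ) = -487.8906
Denominator Σ(Δy_t−Δȳ)² = 853.8750
r_1(Δy) = -487.8906 / 853.8750 = -0.571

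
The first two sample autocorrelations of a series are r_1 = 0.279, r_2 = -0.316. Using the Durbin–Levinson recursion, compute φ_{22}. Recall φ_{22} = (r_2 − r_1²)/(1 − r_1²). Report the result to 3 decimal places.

φ_{22} = (r_2 − r_1²) / (1 − r_1²)
r_1² = (0.279)² = 0.077841
Numerator = -0.316 − 0.0778 = -0.3938; denominator = 1 − 0.0778 = 0.9222
φ_{22} = -0.3938 / 0.9222 = -0.427

-0.427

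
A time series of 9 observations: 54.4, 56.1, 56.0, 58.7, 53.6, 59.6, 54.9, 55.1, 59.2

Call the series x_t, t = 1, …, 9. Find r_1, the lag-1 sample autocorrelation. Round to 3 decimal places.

Mean x̄ = (54.4 + 56.1 + 56.0 + 58.7 + 53.6 + 59.6 + 54.9 + 55.1 + 59.2)/9 = 56.4000
Numerator Σ_{t=1}^{8}(x_t−x̄)(x_{t+1}−x̄) = -22.0900
Denominator Σ(x_t−x̄)² = 39.4000
r_1 = -22.0900 / 39.4000 = -0.561

-0.561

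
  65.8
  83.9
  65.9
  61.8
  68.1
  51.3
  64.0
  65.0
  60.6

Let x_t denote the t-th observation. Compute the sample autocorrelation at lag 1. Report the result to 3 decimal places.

Mean x̄ = (65.8 + 83.9 + 65.9 + 61.8 + 68.1 + 51.3 + 64.0 + 65.0 + 60.6)/9 = 65.1556
Numerator Σ_{t=1}^{8}(x_t−x̄)(x_{t+1}−x̄) = -10.2420
Denominator Σ(x_t−x̄)² = 586.3422
r_1 = -10.2420 / 586.3422 = -0.017

-0.017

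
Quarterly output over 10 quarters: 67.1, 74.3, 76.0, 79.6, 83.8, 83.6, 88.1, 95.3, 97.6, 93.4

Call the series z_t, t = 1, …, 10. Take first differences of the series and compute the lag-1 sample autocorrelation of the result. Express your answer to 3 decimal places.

-0.054

First differences Δz: 7.2, 1.7, 3.6, 4.2, -0.2, 4.5, 7.2, 2.3, -4.2
Mean of differences = 2.9222
Numerator Σ(Δz_t−Δz̄)(Δz_{t+1}−Δz̄) = -5.5872
Denominator Σ(Δz_t−Δz̄)² = 103.5356
r_1(Δz) = -5.5872 / 103.5356 = -0.054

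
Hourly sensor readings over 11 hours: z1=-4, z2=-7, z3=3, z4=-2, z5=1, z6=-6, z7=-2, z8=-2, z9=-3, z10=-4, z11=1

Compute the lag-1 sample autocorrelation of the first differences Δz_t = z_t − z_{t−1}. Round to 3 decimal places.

First differences Δz: -3, 10, -5, 3, -7, 4, 0, -1, -1, 5
Mean of differences = 0.5000
Numerator Σ(Δz_t−Δz̄)(Δz_{t+1}−Δz̄) = -149.7500
Denominator Σ(Δz_t−Δz̄)² = 232.5000
r_1(Δz) = -149.7500 / 232.5000 = -0.644

-0.644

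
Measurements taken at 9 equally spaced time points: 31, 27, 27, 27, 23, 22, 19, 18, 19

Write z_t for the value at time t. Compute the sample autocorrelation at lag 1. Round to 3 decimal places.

Mean z̄ = (31 + 27 + 27 + 27 + 23 + 22 + 19 + 18 + 19)/9 = 23.6667
Numerator Σ_{t=1}^{8}(z_t−z̄)(z_{t+1}−z̄) = 106.2222
Denominator Σ(z_t−z̄)² = 166.0000
r_1 = 106.2222 / 166.0000 = 0.640

0.640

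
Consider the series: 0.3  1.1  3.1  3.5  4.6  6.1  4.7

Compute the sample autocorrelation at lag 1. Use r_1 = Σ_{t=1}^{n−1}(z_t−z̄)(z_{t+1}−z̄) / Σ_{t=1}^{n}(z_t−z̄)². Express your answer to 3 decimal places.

Mean z̄ = (0.3 + 1.1 + 3.1 + 3.5 + 4.6 + 6.1 + 4.7)/7 = 3.3429
Deviations from mean: -3.0429, -2.2429, -0.2429, 0.1571, 1.2571, 2.7571, 1.3571
Σ(z_t−z̄)(z_{t+1}−z̄) = (6.8247) + (0.5447) + (-0.0382) + (0.1976) + (3.4661) + (3.7418) = 14.7367
Denominator Σ(z_t−z̄)² = 25.3971
r_1 = 14.7367 / 25.3971 = 0.580

0.580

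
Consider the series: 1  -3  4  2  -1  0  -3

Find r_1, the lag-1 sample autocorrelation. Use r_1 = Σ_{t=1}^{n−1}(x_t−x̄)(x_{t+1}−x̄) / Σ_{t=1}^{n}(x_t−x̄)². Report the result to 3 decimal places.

Mean x̄ = (1 − 3 + 4 + 2 − 1 + 0 − 3)/7 = 0.0000
Numerator Σ_{t=1}^{6}(x_t−x̄)(x_{t+1}−x̄) = -9.0000
Denominator Σ(x_t−x̄)² = 40.0000
r_1 = -9.0000 / 40.0000 = -0.225

-0.225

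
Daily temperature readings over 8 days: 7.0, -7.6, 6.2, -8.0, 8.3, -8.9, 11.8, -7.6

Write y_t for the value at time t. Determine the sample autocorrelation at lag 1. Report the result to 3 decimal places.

Mean ȳ = (7.0 − 7.6 + 6.2 − 8.0 + 8.3 − 8.9 + 11.8 − 7.6)/8 = 0.1500
Deviations from mean: 6.8500, -7.7500, 6.0500, -8.1500, 8.1500, -9.0500, 11.6500, -7.7500
Σ(y_t−ȳ)(y_{t+1}−ȳ) = (-53.0875) + (-46.8875) + (-49.3075) + (-66.4225) + (-73.7575) + (-105.4325) + (-90.2875) = -485.1825
Denominator Σ(y_t−ȳ)² = 554.1200
r_1 = -485.1825 / 554.1200 = -0.876

-0.876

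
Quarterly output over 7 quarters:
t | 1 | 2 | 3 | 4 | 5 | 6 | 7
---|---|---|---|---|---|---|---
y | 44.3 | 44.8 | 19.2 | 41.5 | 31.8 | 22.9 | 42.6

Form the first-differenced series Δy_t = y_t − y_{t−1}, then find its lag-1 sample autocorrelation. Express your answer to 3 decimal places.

-0.522

First differences Δy: 0.5, -25.6, 22.3, -9.7, -8.9, 19.7
Mean of differences = -0.2833
Numerator Σ(Δy_t−Δȳ)(Δy_{t+1}−Δȳ) = -895.2753
Denominator Σ(Δy_t−Δȳ)² = 1713.8083
r_1(Δy) = -895.2753 / 1713.8083 = -0.522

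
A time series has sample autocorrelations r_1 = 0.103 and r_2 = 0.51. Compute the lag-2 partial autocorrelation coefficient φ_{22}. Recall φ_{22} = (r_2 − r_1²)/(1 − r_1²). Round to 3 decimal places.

0.505

φ_{22} = (r_2 − r_1²) / (1 − r_1²)
r_1² = (0.103)² = 0.010609
Numerator = 0.51 − 0.0106 = 0.4994; denominator = 1 − 0.0106 = 0.9894
φ_{22} = 0.4994 / 0.9894 = 0.505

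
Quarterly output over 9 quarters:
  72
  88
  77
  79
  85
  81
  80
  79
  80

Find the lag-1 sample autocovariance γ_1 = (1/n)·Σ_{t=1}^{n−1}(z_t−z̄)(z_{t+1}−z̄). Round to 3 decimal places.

Mean z̄ = (72 + 88 + 77 + 79 + 85 + 81 + 80 + 79 + 80)/9 = 80.1111
Σ_{t=1}^{8}(z_t−z̄)(z_{t+1}−z̄) = -86.0123
γ_1 = -86.0123 / 9 = -9.557

-9.557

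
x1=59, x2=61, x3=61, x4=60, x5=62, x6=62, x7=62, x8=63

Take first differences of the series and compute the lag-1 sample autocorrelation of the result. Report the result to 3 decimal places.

First differences Δx: 2, 0, -1, 2, 0, 0, 1
Mean of differences = 0.5714
Numerator Σ(Δx_t−Δx̄)(Δx_{t+1}−Δx̄) = -2.8980
Denominator Σ(Δx_t−Δx̄)² = 7.7143
r_1(Δx) = -2.8980 / 7.7143 = -0.376

-0.376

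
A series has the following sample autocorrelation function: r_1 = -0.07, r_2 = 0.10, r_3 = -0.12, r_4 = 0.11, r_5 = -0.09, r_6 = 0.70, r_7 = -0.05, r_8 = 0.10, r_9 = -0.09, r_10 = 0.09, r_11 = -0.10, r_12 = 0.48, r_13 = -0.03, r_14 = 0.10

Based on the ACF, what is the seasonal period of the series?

The largest autocorrelation is r_6 = 0.70, with a weaker echo at lag 12 (0.48); the remaining lags stay at or below 0.11.
The dominant spike at lag 6 indicates a seasonal period of 6.

6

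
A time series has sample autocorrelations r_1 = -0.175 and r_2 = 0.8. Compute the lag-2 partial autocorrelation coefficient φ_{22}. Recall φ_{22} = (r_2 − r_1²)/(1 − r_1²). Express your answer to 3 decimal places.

φ_{22} = (r_2 − r_1²) / (1 − r_1²)
r_1² = (-0.175)² = 0.030625
Numerator = 0.8 − 0.0306 = 0.7694; denominator = 1 − 0.0306 = 0.9694
φ_{22} = 0.7694 / 0.9694 = 0.794

0.794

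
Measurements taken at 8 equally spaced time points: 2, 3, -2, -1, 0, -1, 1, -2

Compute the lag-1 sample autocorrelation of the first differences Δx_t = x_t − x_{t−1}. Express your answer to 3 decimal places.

First differences Δx: 1, -5, 1, 1, -1, 2, -3
Mean of differences = -0.5714
Numerator Σ(Δx_t−Δx̄)(Δx_{t+1}−Δx̄) = -19.4694
Denominator Σ(Δx_t−Δx̄)² = 39.7143
r_1(Δx) = -19.4694 / 39.7143 = -0.490

-0.490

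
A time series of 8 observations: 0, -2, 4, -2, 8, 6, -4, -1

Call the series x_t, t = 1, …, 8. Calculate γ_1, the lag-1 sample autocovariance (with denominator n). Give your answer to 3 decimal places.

-2.064

Mean x̄ = (0 − 2 + 4 − 2 + 8 + 6 − 4 − 1)/8 = 1.1250
Deviations: -1.1250, -3.1250, 2.8750, -3.1250, 6.8750, 4.8750, -5.1250, -2.1250
Σ_{t=1}^{7}(x_t−x̄)(x_{t+1}−x̄) = -16.5156
γ_1 = -16.5156 / 8 = -2.064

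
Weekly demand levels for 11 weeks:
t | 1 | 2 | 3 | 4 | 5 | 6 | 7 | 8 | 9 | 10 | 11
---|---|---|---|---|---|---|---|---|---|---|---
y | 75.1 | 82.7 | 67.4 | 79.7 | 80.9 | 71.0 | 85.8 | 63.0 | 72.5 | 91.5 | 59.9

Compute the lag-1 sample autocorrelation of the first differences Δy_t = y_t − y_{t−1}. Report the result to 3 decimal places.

-0.521

First differences Δy: 7.6, -15.3, 12.3, 1.2, -9.9, 14.8, -22.8, 9.5, 19.0, -31.6
Mean of differences = -1.5200
Numerator Σ(Δy_t−Δȳ)(Δy_{t+1}−Δȳ) = -1410.9844
Denominator Σ(Δy_t−Δȳ)² = 2708.1760
r_1(Δy) = -1410.9844 / 2708.1760 = -0.521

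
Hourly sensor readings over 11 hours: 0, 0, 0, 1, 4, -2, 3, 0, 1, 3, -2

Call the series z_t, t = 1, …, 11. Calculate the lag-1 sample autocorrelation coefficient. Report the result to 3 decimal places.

-0.545

Mean z̄ = (0 + 0 + 0 + 1 + 4 − 2 + 3 + 0 + 1 + 3 − 2)/11 = 0.7273
Numerator Σ_{t=1}^{10}(z_t−z̄)(z_{t+1}−z̄) = -20.8017
Denominator Σ(z_t−z̄)² = 38.1818
r_1 = -20.8017 / 38.1818 = -0.545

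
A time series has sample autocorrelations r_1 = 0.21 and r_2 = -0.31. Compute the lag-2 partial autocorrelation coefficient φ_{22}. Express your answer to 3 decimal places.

-0.370

φ_{22} = (r_2 − r_1²) / (1 − r_1²)
r_1² = (0.21)² = 0.0441
Numerator = -0.31 − 0.0441 = -0.3541; denominator = 1 − 0.0441 = 0.9559
φ_{22} = -0.3541 / 0.9559 = -0.370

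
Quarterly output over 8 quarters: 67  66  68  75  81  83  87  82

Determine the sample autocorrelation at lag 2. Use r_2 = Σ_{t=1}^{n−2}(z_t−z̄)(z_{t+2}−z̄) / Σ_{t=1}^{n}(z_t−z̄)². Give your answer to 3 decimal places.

0.276

Mean z̄ = (67 + 66 + 68 + 75 + 81 + 83 + 87 + 82)/8 = 76.1250
Σ(z_t−z̄)(z_{t+2}−z̄) = (74.1406) + (11.3906) + (-39.6094) + (-7.7344) + (53.0156) + (40.3906) = 131.5938
Denominator Σ(z_t−z̄)² = 476.8750
r_2 = 131.5938 / 476.8750 = 0.276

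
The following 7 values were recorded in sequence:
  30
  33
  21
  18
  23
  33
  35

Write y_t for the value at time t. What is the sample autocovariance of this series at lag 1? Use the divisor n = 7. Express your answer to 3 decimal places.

Mean ȳ = (30 + 33 + 21 + 18 + 23 + 33 + 35)/7 = 27.5714
Σ_{t=1}^{6}(y_t−ȳ)(y_{t+1}−ȳ) = 99.6735
γ_1 = 99.6735 / 7 = 14.239

14.239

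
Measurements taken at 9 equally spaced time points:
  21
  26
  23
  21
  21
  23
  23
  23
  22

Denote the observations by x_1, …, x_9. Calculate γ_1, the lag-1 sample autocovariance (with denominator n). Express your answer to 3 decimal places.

-0.294

Mean x̄ = (21 + 26 + 23 + 21 + 21 + 23 + 23 + 23 + 22)/9 = 22.5556
Σ_{t=1}^{8}(x_t−x̄)(x_{t+1}−x̄) = -2.6420
γ_1 = -2.6420 / 9 = -0.294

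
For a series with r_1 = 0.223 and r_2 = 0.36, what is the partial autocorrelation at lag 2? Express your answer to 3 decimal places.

φ_{22} = (r_2 − r_1²) / (1 − r_1²)
r_1² = (0.223)² = 0.049729
Numerator = 0.36 − 0.0497 = 0.3103; denominator = 1 − 0.0497 = 0.9503
φ_{22} = 0.3103 / 0.9503 = 0.327

0.327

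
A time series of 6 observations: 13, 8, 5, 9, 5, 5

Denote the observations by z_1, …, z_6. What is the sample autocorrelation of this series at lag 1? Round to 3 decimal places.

Mean z̄ = (13 + 8 + 5 + 9 + 5 + 5)/6 = 7.5000
Deviations from mean: 5.5000, 0.5000, -2.5000, 1.5000, -2.5000, -2.5000
Σ(z_t−z̄)(z_{t+1}−z̄) = (2.7500) + (-1.2500) + (-3.7500) + (-3.7500) + (6.2500) = 0.2500
Denominator Σ(z_t−z̄)² = 51.5000
r_1 = 0.2500 / 51.5000 = 0.005

0.005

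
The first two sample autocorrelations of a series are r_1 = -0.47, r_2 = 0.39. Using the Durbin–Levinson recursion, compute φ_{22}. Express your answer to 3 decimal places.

φ_{22} = (r_2 − r_1²) / (1 − r_1²)
r_1² = (-0.47)² = 0.2209
Numerator = 0.39 − 0.2209 = 0.1691; denominator = 1 − 0.2209 = 0.7791
φ_{22} = 0.1691 / 0.7791 = 0.217

0.217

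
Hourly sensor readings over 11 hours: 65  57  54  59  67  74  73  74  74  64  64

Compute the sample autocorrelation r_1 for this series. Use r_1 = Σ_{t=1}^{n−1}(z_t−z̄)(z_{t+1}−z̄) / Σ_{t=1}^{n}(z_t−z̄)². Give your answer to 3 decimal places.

Mean z̄ = (65 + 57 + 54 + 59 + 67 + 74 + 73 + 74 + 74 + 64 + 64)/11 = 65.9091
Numerator Σ_{t=1}^{10}(z_t−z̄)(z_{t+1}−z̄) = 366.1736
Denominator Σ(z_t−z̄)² = 524.9091
r_1 = 366.1736 / 524.9091 = 0.698

0.698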